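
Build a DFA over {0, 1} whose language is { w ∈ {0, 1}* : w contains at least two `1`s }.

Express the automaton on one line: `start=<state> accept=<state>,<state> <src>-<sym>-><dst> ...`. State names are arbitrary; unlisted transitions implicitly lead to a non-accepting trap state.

start=s0 accept=s2,s3 s0-0->s0 s0-1->s1 s1-0->s1 s1-1->s2 s2-0->s2 s2-1->s3 s3-0->s3 s3-1->s3

Count `1`s, saturating at 3: states s0 through s2 mean 0 through 2 `1`s seen; s3 means more than 2. Each `1` increments (capped at s3); other symbols loop. Accept from {s2, s3}.
With 4 states:
        0   1  
>  s0   s0  s1 
   s1   s1  s2 
 * s2   s2  s3 
 * s3   s3  s3 
(> = start, * = accepting)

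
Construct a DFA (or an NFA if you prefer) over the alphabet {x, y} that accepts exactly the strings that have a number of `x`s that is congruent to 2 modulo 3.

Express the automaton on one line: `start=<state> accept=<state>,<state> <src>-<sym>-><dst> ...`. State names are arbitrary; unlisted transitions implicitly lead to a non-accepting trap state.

start=s0 accept=s2 s0-x->s1 s0-y->s0 s1-x->s2 s1-y->s1 s2-x->s0 s2-y->s2

Keep the running count of `x`s modulo 3: each `x` advances along the cycle s0 → s1 → s2 → s0 while other symbols loop. Accept at s2.
With 3 states:
        x   y  
>  s0   s1  s0 
   s1   s2  s1 
 * s2   s0  s2 
(> = start, * = accepting)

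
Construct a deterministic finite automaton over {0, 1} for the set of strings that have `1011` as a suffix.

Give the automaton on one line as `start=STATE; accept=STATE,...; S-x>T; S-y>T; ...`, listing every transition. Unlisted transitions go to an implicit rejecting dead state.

start=s0; accept=s4; s0-0>s0; s0-1>s1; s1-0>s2; s1-1>s1; s2-0>s0; s2-1>s3; s3-0>s2; s3-1>s4; s4-0>s2; s4-1>s1

Remember how much of `1011` the current input suffix matches. State s0 means no match yet; s1 means the last symbol is `1`; s2 means the last 2 symbols are `10`; s3 means the last 3 symbols are `101`; s4 means the last 4 symbols are `1011`. Only s4 accepts. On a mismatch, fall back to the longest proper suffix that is still a prefix of `1011`.
With 5 states:
        0   1  
>  s0   s0  s1 
   s1   s2  s1 
   s2   s0  s3 
   s3   s2  s4 
 * s4   s2  s1 
(> = start, * = accepting)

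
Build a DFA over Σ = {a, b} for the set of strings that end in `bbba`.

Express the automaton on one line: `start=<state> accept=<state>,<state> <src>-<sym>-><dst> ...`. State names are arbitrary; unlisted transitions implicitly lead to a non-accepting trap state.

start=S0 accept=S4 S0-a->S0 S0-b->S1 S1-a->S0 S1-b->S2 S2-a->S0 S2-b->S3 S3-a->S4 S3-b->S3 S4-a->S0 S4-b->S1

Remember how much of `bbba` the current input suffix matches. State S0 means no match yet; S1 means the last symbol is `b`; S2 means the last 2 symbols are `bb`; S3 means the last 3 symbols are `bbb`; S4 means the last 4 symbols are `bbba`. Only S4 accepts. On a mismatch, fall back to the longest proper suffix that is still a prefix of `bbba`.
A 5-state machine:
        a   b  
>  S0   S0  S1 
   S1   S0  S2 
   S2   S0  S3 
   S3   S4  S3 
 * S4   S0  S1 
(> = start, * = accepting)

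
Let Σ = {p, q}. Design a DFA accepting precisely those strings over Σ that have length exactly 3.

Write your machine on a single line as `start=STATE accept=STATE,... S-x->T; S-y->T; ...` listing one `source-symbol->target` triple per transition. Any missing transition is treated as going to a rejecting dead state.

start=s0; accept=s3; s0-p->s1; s0-q->s1; s1-p->s2; s1-q->s2; s2-p->s3; s2-q->s3; s3-p->s4; s3-q->s4; s4-p->s4; s4-q->s4

Count input length up to 4: every symbol moves from s0 toward s4, which means 'more than 3' and absorbs. Accept from {s3}.
With 5 states:
        p   q  
>  s0   s1  s1 
   s1   s2  s2 
   s2   s3  s3 
 * s3   s4  s4 
   s4   s4  s4 
(> = start, * = accepting)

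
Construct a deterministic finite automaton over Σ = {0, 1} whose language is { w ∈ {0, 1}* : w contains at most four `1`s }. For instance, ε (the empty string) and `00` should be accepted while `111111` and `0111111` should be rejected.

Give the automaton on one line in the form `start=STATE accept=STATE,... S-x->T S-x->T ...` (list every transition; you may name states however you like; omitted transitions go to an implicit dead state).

Only the number of `1`s matters, and only up to 5. Make a chain q0 → q1 → q2 → q3 → q4 → q5 advanced by each `1` (with q5 absorbing); every other symbol self-loops. The accepting set is {q0, q1, q2, q3, q4}.
6 states suffice.
        0   1  
>* q0   q0  q1 
 * q1   q1  q2 
 * q2   q2  q3 
 * q3   q3  q4 
 * q4   q4  q5 
   q5   q5  q5 
(> = start, * = accepting)

start=q0 accept=q0,q1,q2,q3,q4 q0-0->q0 q0-1->q1 q1-0->q1 q1-1->q2 q2-0->q2 q2-1->q3 q3-0->q3 q3-1->q4 q4-0->q4 q4-1->q5 q5-0->q5 q5-1->q5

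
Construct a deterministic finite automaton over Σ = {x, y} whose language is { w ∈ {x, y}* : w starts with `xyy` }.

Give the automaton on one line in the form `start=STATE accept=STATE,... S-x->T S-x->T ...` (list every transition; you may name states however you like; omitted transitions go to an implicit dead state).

Check the first 3 symbols one by one: q0 through q2 record how many have matched `xyy` so far; any wrong symbol goes to the dead state q4. After all 3 match we enter the accepting sink q3.
5 states suffice.
        x   y  
>  q0   q1  q4 
   q1   q4  q2 
   q2   q4  q3 
 * q3   q3  q3 
   q4   q4  q4 
(> = start, * = accepting)

start=q0 accept=q3 q0-x->q1 q0-y->q4 q1-x->q4 q1-y->q2 q2-x->q4 q2-y->q3 q3-x->q3 q3-y->q3 q4-x->q4 q4-y->q4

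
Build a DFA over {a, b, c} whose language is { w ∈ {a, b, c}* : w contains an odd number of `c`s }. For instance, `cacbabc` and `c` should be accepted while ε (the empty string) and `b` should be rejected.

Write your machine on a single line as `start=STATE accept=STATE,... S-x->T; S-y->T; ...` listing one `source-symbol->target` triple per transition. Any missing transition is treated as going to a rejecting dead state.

start=q0; accept=q1; q0-a->q0; q0-b->q0; q0-c->q1; q1-a->q1; q1-b->q1; q1-c->q0

Keep the running count of `c`s modulo 2: each `c` advances along the cycle q0 → q1 → q0 while other symbols loop. Accept at q1.
        a   b   c  
>  q0   q0  q0  q1 
 * q1   q1  q1  q0 
(> = start, * = accepting)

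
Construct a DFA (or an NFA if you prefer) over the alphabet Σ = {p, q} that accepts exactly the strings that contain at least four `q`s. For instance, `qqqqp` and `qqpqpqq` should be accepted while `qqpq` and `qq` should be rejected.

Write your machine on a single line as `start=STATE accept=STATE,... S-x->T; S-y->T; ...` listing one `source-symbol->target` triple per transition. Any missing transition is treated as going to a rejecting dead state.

start=A; accept=E,F; A-p->A; A-q->B; B-p->B; B-q->C; C-p->C; C-q->D; D-p->D; D-q->E; E-p->E; E-q->F; F-p->F; F-q->F

Count `q`s, saturating at 5: states A through E mean 0 through 4 `q`s seen; F means more than 4. Each `q` increments (capped at F); other symbols loop. Accept from {E, F}.
       p  q 
>  A   A  B 
   B   B  C 
   C   C  D 
   D   D  E 
 * E   E  F 
 * F   F  F 
(> = start, * = accepting)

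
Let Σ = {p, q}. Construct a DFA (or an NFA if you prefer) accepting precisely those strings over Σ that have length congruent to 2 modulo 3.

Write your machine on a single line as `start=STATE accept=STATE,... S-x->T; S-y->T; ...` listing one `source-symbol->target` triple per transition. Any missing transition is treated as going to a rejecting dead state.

Only the length mod 3 matters, so use a 3-cycle: from any state, every input symbol moves to the next state, wrapping S2 back to S0. Mark S2 accepting.
With 3 states:
        p   q  
>  S0   S1  S1 
   S1   S2  S2 
 * S2   S0  S0 
(> = start, * = accepting)

start=S0; accept=S2; S0-p->S1; S0-q->S1; S1-p->S2; S1-q->S2; S2-p->S0; S2-q->S0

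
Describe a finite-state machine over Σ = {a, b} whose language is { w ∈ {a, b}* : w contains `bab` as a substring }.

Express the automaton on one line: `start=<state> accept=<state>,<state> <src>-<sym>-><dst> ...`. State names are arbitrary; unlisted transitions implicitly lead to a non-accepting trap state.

start=s0 accept=s3 s0-a->s0 s0-b->s1 s1-a->s2 s1-b->s1 s2-a->s0 s2-b->s3 s3-a->s3 s3-b->s3

States s0..s2 record the length of the longest prefix of `bab` that matches the current input suffix. Reaching s3 means `bab` has been seen, and we stay there forever. Accept from s3.
With 4 states:
        a   b  
>  s0   s0  s1 
   s1   s2  s1 
   s2   s0  s3 
 * s3   s3  s3 
(> = start, * = accepting)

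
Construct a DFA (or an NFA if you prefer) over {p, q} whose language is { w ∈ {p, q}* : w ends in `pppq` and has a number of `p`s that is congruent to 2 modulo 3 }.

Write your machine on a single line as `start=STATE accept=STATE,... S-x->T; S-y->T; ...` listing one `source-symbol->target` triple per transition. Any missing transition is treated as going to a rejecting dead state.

Handle the two conditions separately and then intersect. One (5 states) tracks how much of the suffix `pppq` has currently been matched; the other (3 states) tracks the count of `p`s modulo 3. Each combined state is a pair, one component from each; accept when both components accept. After merging equivalent states the machine shrinks.
With 7 states:
        p   q  
>  S0   S1  S0 
   S1   S2  S1 
   S2   S3  S2 
   S3   S4  S0 
   S4   S5  S1 
   S5   S3  S6 
 * S6   S3  S2 
(> = start, * = accepting)

start=S0; accept=S6; S0-p->S1; S0-q->S0; S1-p->S2; S1-q->S1; S2-p->S3; S2-q->S2; S3-p->S4; S3-q->S0; S4-p->S5; S4-q->S1; S5-p->S3; S5-q->S6; S6-p->S3; S6-q->S2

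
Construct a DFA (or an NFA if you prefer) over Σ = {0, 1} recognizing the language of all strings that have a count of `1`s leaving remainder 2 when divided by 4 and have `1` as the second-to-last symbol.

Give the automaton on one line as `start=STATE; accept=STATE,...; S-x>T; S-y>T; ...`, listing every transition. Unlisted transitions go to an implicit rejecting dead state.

Handle the two conditions separately and then intersect. The first has 4 states tracking the count of `1`s modulo 4; the second has 7 states tracking the last 2 symbols read. A product state is a pair (one from each), accepting exactly when both do. Minimizing collapses redundant product states.
       0  1 
>  A   A  B 
   B   C  D 
   C   C  E 
 * D   F  G 
   E   F  G 
 * F   H  G 
   G   G  A 
   H   H  G 
(> = start, * = accepting)

start=A; accept=D,F; A-0>A; A-1>B; B-0>C; B-1>D; C-0>C; C-1>E; D-0>F; D-1>G; E-0>F; E-1>G; F-0>H; F-1>G; G-0>G; G-1>A; H-0>H; H-1>G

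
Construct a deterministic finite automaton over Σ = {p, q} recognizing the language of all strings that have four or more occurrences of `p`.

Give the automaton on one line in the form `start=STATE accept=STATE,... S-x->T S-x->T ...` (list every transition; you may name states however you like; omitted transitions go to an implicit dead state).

start=s0 accept=s4,s5 s0-p->s1 s0-q->s0 s1-p->s2 s1-q->s1 s2-p->s3 s2-q->s2 s3-p->s4 s3-q->s3 s4-p->s5 s4-q->s4 s5-p->s5 s5-q->s5

Only the number of `p`s matters, and only up to 5. Make a chain s0 → s1 → s2 → s3 → s4 → s5 advanced by each `p` (with s5 absorbing); every other symbol self-loops. The accepting set is {s4, s5}.
A 6-state machine:
        p   q  
>  s0   s1  s0 
   s1   s2  s1 
   s2   s3  s2 
   s3   s4  s3 
 * s4   s5  s4 
 * s5   s5  s5 
(> = start, * = accepting)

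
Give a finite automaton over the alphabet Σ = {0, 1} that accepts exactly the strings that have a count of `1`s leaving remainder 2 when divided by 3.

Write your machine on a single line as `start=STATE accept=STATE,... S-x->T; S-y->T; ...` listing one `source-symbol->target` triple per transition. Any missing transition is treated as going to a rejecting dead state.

Keep the running count of `1`s modulo 3: each `1` advances along the cycle q0 → q1 → q2 → q0 while other symbols loop. Accept at q2.
        0   1  
>  q0   q0  q1 
   q1   q1  q2 
 * q2   q2  q0 
(> = start, * = accepting)

start=q0; accept=q2; q0-0->q0; q0-1->q1; q1-0->q1; q1-1->q2; q2-0->q2; q2-1->q0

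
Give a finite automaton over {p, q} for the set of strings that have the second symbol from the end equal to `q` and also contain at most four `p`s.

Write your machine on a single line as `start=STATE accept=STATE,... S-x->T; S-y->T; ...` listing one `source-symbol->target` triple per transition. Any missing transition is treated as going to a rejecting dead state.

Handle the two conditions separately and then intersect. The first has 7 states tracking the last 2 symbols read; the second has 6 states tracking the count of `p`s, saturating at 5. A product state is a pair (one from each), accepting exactly when both do. Equivalent product states are then merged.
20 states suffice.
          p    q  
>  s0     s1   s2 
   s1     s3   s4 
   s2     s5   s6 
   s3     s7   s8 
   s4     s9  s10 
 * s5     s3   s4 
 * s6     s5   s6 
   s7    s11  s12 
   s8    s13  s14 
 * s9     s7   s8 
 * s10    s9  s10 
   s11   s15  s16 
   s12   s17  s18 
 * s13   s11  s12 
 * s14   s13  s14 
   s15   s15  s15 
   s16   s15  s19 
 * s17   s15  s16 
 * s18   s17  s18 
 * s19   s15  s19 
(> = start, * = accepting)

start=s0; accept=s5,s6,s9,s10,s13,s14,s17,s18,s19; s0-p->s1; s0-q->s2; s1-p->s3; s1-q->s4; s2-p->s5; s2-q->s6; s3-p->s7; s3-q->s8; s4-p->s9; s4-q->s10; s5-p->s3; s5-q->s4; s6-p->s5; s6-q->s6; s7-p->s11; s7-q->s12; s8-p->s13; s8-q->s14; s9-p->s7; s9-q->s8; s10-p->s9; s10-q->s10; s11-p->s15; s11-q->s16; s12-p->s17; s12-q->s18; s13-p->s11; s13-q->s12; s14-p->s13; s14-q->s14; s15-p->s15; s15-q->s15; s16-p->s15; s16-q->s19; s17-p->s15; s17-q->s16; s18-p->s17; s18-q->s18; s19-p->s15; s19-q->s19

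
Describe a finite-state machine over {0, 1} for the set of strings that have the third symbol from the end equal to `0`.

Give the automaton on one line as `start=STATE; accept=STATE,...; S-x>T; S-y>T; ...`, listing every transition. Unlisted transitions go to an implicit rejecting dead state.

Because acceptance depends on a position counted from the end, the machine has to buffer the most recent 3 symbols. Make each state the string of the last up-to-3 symbols read; on input `x` shift the window left and append `x`. Accept when the buffered window has length 3 and begins with `0`.
A 15-state machine:
          0    1  
>  q0     q1   q2 
   q1     q3   q4 
   q2     q5   q6 
   q3     q7   q8 
   q4     q9  q10 
   q5    q11  q12 
   q6    q13  q14 
 * q7     q7   q8 
 * q8     q9  q10 
 * q9    q11  q12 
 * q10   q13  q14 
   q11    q7   q8 
   q12    q9  q10 
   q13   q11  q12 
   q14   q13  q14 
(> = start, * = accepting)

start=q0; accept=q7,q8,q9,q10; q0-0>q1; q0-1>q2; q1-0>q3; q1-1>q4; q2-0>q5; q2-1>q6; q3-0>q7; q3-1>q8; q4-0>q9; q4-1>q10; q5-0>q11; q5-1>q12; q6-0>q13; q6-1>q14; q7-0>q7; q7-1>q8; q8-0>q9; q8-1>q10; q9-0>q11; q9-1>q12; q10-0>q13; q10-1>q14; q11-0>q7; q11-1>q8; q12-0>q9; q12-1>q10; q13-0>q11; q13-1>q12; q14-0>q13; q14-1>q14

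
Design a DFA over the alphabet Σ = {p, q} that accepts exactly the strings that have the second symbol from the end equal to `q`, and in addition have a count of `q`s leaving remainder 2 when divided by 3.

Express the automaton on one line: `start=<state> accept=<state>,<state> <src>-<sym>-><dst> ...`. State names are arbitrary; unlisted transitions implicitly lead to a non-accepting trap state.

Handle the two conditions separately and then intersect. The first has 7 states tracking the last 2 symbols read; the second has 3 states tracking the count of `q`s modulo 3. A product state is a pair (one from each), accepting exactly when both do.
          p    q  
>  S0     S1   S2 
   S1     S3   S4 
   S2     S5   S6 
   S3     S3   S4 
   S4     S5   S6 
   S5     S7   S8 
 * S6     S9  S10 
   S7     S7   S8 
   S8     S9  S10 
 * S9    S11  S12 
   S10   S13  S14 
   S11   S11  S12 
   S12   S13  S14 
   S13    S3   S4 
   S14    S5   S6 
(> = start, * = accepting)

start=S0 accept=S6,S9 S0-p->S1 S0-q->S2 S1-p->S3 S1-q->S4 S2-p->S5 S2-q->S6 S3-p->S3 S3-q->S4 S4-p->S5 S4-q->S6 S5-p->S7 S5-q->S8 S6-p->S9 S6-q->S10 S7-p->S7 S7-q->S8 S8-p->S9 S8-q->S10 S9-p->S11 S9-q->S12 S10-p->S13 S10-q->S14 S11-p->S11 S11-q->S12 S12-p->S13 S12-q->S14 S13-p->S3 S13-q->S4 S14-p->S5 S14-q->S6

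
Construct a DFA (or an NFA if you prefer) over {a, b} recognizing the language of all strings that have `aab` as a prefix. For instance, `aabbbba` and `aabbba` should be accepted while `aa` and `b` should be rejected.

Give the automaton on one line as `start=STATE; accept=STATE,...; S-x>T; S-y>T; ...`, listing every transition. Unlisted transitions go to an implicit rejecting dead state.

Check the first 3 symbols one by one: q0 through q2 record how many have matched `aab` so far; any wrong symbol goes to the dead state q4. After all 3 match we enter the accepting sink q3.
With 5 states:
        a   b  
>  q0   q1  q4 
   q1   q2  q4 
   q2   q4  q3 
 * q3   q3  q3 
   q4   q4  q4 
(> = start, * = accepting)

start=q0; accept=q3; q0-a>q1; q0-b>q4; q1-a>q2; q1-b>q4; q2-a>q4; q2-b>q3; q3-a>q3; q3-b>q3; q4-a>q4; q4-b>q4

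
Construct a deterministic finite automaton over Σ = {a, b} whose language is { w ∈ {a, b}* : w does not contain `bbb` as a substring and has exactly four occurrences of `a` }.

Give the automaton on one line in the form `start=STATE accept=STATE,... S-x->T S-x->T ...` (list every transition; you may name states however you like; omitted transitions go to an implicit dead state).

start=q0 accept=q10,q13,q15 q0-a->q1 q0-b->q2 q1-a->q3 q1-b->q4 q2-a->q1 q2-b->q5 q3-a->q6 q3-b->q7 q4-a->q3 q4-b->q8 q5-a->q1 q5-b->q9 q6-a->q10 q6-b->q11 q7-a->q6 q7-b->q12 q8-a->q3 q8-b->q9 q9-a->q9 q9-b->q9 q10-a->q9 q10-b->q13 q11-a->q10 q11-b->q14 q12-a->q6 q12-b->q9 q13-a->q9 q13-b->q15 q14-a->q10 q14-b->q9 q15-a->q9 q15-b->q9

Run two small machines in parallel and take their product. One (4 states) tracks partial matches of the forbidden pattern `bbb`; the other (6 states) tracks the count of `a`s, saturating at 5. Each combined state is a pair, one component from each; accept when both components accept. Equivalent product states are then merged.
          a    b  
>  q0     q1   q2 
   q1     q3   q4 
   q2     q1   q5 
   q3     q6   q7 
   q4     q3   q8 
   q5     q1   q9 
   q6    q10  q11 
   q7     q6  q12 
   q8     q3   q9 
   q9     q9   q9 
 * q10    q9  q13 
   q11   q10  q14 
   q12    q6   q9 
 * q13    q9  q15 
   q14   q10   q9 
 * q15    q9   q9 
(> = start, * = accepting)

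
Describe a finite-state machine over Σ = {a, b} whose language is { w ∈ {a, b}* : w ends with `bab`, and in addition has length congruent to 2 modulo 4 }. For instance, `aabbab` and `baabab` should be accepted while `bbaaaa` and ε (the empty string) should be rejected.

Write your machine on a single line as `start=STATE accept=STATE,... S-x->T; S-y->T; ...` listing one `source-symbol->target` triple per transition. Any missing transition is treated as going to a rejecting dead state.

Run two small machines in parallel and take their product. The first has 4 states tracking how much of the suffix `bab` has currently been matched; the second has 4 states tracking the input length modulo 4. A product state is a pair (one from each), accepting exactly when both do. After merging equivalent states the machine shrinks.
7 states suffice.
        a   b  
>  s0   s1  s1 
   s1   s2  s2 
   s2   s3  s3 
   s3   s0  s4 
   s4   s5  s1 
   s5   s2  s6 
 * s6   s3  s3 
(> = start, * = accepting)

start=s0; accept=s6; s0-a->s1; s0-b->s1; s1-a->s2; s1-b->s2; s2-a->s3; s2-b->s3; s3-a->s0; s3-b->s4; s4-a->s5; s4-b->s1; s5-a->s2; s5-b->s6; s6-a->s3; s6-b->s3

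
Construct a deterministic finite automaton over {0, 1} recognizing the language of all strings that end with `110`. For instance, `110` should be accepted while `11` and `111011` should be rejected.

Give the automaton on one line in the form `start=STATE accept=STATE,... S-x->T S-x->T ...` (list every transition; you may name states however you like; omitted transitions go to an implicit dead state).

Let each state record the length of the longest suffix of the input read so far that is also a prefix of `110`. B means the last symbol is `1`; C means the last 2 symbols are `11`; D means the last 3 symbols are `110`. Accept only at D, where the string currently ends in `110`.
A 4-state machine:
       0  1 
>  A   A  B 
   B   A  C 
   C   D  C 
 * D   A  B 
(> = start, * = accepting)

start=A accept=D A-0->A A-1->B B-0->A B-1->C C-0->D C-1->C D-0->A D-1->B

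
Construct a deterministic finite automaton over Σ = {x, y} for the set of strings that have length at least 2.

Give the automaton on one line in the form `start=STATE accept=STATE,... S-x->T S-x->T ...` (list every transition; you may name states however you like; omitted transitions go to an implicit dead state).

start=A accept=C,D A-x->B A-y->B B-x->C B-y->C C-x->D C-y->D D-x->D D-y->D

We only need to distinguish lengths 0, 1, …, 2, and '>2'. Chain A → B → C → D on every symbol, with D looping. Accepting states: {C, D}.
4 states suffice.
       x  y 
>  A   B  B 
   B   C  C 
 * C   D  D 
 * D   D  D 
(> = start, * = accepting)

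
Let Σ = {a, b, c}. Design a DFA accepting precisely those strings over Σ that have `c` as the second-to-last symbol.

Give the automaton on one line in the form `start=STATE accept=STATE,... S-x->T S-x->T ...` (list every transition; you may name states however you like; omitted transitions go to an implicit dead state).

Because acceptance depends on a position counted from the end, the machine has to buffer the most recent 2 symbols. Make each state the string of the last up-to-2 symbols read; on input `x` shift the window left and append `x`. Accept when the buffered window has length 2 and begins with `c`.
A 13-state machine:
          a    b    c  
>  q0     q1   q2   q3 
   q1     q4   q5   q6 
   q2     q7   q8   q9 
   q3    q10  q11  q12 
   q4     q4   q5   q6 
   q5     q7   q8   q9 
   q6    q10  q11  q12 
   q7     q4   q5   q6 
   q8     q7   q8   q9 
   q9    q10  q11  q12 
 * q10    q4   q5   q6 
 * q11    q7   q8   q9 
 * q12   q10  q11  q12 
(> = start, * = accepting)

start=q0 accept=q10,q11,q12 q0-a->q1 q0-b->q2 q0-c->q3 q1-a->q4 q1-b->q5 q1-c->q6 q2-a->q7 q2-b->q8 q2-c->q9 q3-a->q10 q3-b->q11 q3-c->q12 q4-a->q4 q4-b->q5 q4-c->q6 q5-a->q7 q5-b->q8 q5-c->q9 q6-a->q10 q6-b->q11 q6-c->q12 q7-a->q4 q7-b->q5 q7-c->q6 q8-a->q7 q8-b->q8 q8-c->q9 q9-a->q10 q9-b->q11 q9-c->q12 q10-a->q4 q10-b->q5 q10-c->q6 q11-a->q7 q11-b->q8 q11-c->q9 q12-a->q10 q12-b->q11 q12-c->q12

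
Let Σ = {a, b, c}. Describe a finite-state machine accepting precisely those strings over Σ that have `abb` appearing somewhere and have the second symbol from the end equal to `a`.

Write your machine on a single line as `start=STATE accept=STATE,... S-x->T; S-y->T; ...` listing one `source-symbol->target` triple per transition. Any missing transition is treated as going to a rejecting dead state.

Build one automaton per condition and run them in lockstep. One (4 states) tracks whether and how much of `abb` has been seen; the other (13 states) tracks the last 2 symbols read. Each combined state is a pair, one component from each; accept when both components accept.
          a    b    c  
>  s0     s1   s2   s3 
   s1     s4   s5   s6 
   s2     s7   s8   s9 
   s3    s10  s11  s12 
   s4     s4   s5   s6 
   s5     s7  s13   s9 
   s6    s10  s11  s12 
   s7     s4   s5   s6 
   s8     s7   s8   s9 
   s9    s10  s11  s12 
   s10    s4   s5   s6 
   s11    s7   s8   s9 
   s12   s10  s11  s12 
   s13   s14  s13  s15 
   s14   s16  s17  s18 
   s15   s19  s20  s21 
 * s16   s16  s17  s18 
 * s17   s14  s13  s15 
 * s18   s19  s20  s21 
   s19   s16  s17  s18 
   s20   s14  s13  s15 
   s21   s19  s20  s21 
(> = start, * = accepting)

start=s0; accept=s16,s17,s18; s0-a->s1; s0-b->s2; s0-c->s3; s1-a->s4; s1-b->s5; s1-c->s6; s2-a->s7; s2-b->s8; s2-c->s9; s3-a->s10; s3-b->s11; s3-c->s12; s4-a->s4; s4-b->s5; s4-c->s6; s5-a->s7; s5-b->s13; s5-c->s9; s6-a->s10; s6-b->s11; s6-c->s12; s7-a->s4; s7-b->s5; s7-c->s6; s8-a->s7; s8-b->s8; s8-c->s9; s9-a->s10; s9-b->s11; s9-c->s12; s10-a->s4; s10-b->s5; s10-c->s6; s11-a->s7; s11-b->s8; s11-c->s9; s12-a->s10; s12-b->s11; s12-c->s12; s13-a->s14; s13-b->s13; s13-c->s15; s14-a->s16; s14-b->s17; s14-c->s18; s15-a->s19; s15-b->s20; s15-c->s21; s16-a->s16; s16-b->s17; s16-c->s18; s17-a->s14; s17-b->s13; s17-c->s15; s18-a->s19; s18-b->s20; s18-c->s21; s19-a->s16; s19-b->s17; s19-c->s18; s20-a->s14; s20-b->s13; s20-c->s15; s21-a->s19; s21-b->s20; s21-c->s21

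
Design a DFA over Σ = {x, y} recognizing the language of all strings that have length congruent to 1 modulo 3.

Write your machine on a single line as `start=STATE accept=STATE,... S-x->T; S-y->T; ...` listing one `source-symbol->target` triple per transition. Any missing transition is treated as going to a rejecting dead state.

Only the length mod 3 matters, so use a 3-cycle: from any state, every input symbol moves to the next state, wrapping s2 back to s0. Mark s1 accepting.
With 3 states:
        x   y  
>  s0   s1  s1 
 * s1   s2  s2 
   s2   s0  s0 
(> = start, * = accepting)

start=s0; accept=s1; s0-x->s1; s0-y->s1; s1-x->s2; s1-y->s2; s2-x->s0; s2-y->s0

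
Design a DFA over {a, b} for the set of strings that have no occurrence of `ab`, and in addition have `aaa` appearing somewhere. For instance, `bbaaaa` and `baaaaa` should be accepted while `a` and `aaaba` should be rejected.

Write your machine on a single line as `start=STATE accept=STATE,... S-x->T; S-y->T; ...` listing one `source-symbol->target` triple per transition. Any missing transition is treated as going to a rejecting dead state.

start=s0; accept=s4; s0-a->s1; s0-b->s0; s1-a->s2; s1-b->s3; s2-a->s4; s2-b->s3; s3-a->s5; s3-b->s3; s4-a->s4; s4-b->s6; s5-a->s7; s5-b->s3; s6-a->s6; s6-b->s6; s7-a->s6; s7-b->s3

Run two small machines in parallel and take their product. One (3 states) tracks partial matches of the forbidden pattern `ab`; the other (4 states) tracks whether and how much of `aaa` has been seen. Each combined state is a pair, one component from each; accept when both components accept.
8 states suffice.
        a   b  
>  s0   s1  s0 
   s1   s2  s3 
   s2   s4  s3 
   s3   s5  s3 
 * s4   s4  s6 
   s5   s7  s3 
   s6   s6  s6 
   s7   s6  s3 
(> = start, * = accepting)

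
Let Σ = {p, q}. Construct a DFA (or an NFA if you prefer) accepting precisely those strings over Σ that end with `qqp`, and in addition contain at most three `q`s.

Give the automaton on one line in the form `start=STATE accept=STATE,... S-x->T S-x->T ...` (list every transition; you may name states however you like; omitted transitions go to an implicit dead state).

Handle the two conditions separately and then intersect. One (4 states) tracks how much of the suffix `qqp` has currently been matched; the other (5 states) tracks the count of `q`s, saturating at 4. Each combined state is a pair, one component from each; accept when both components accept. Minimizing collapses redundant product states.
An 8-state machine:
        p   q  
>  s0   s0  s1 
   s1   s2  s3 
   s2   s2  s4 
   s3   s5  s6 
   s4   s7  s6 
 * s5   s7  s7 
   s6   s5  s7 
   s7   s7  s7 
(> = start, * = accepting)

start=s0 accept=s5 s0-p->s0 s0-q->s1 s1-p->s2 s1-q->s3 s2-p->s2 s2-q->s4 s3-p->s5 s3-q->s6 s4-p->s7 s4-q->s6 s5-p->s7 s5-q->s7 s6-p->s5 s6-q->s7 s7-p->s7 s7-q->s7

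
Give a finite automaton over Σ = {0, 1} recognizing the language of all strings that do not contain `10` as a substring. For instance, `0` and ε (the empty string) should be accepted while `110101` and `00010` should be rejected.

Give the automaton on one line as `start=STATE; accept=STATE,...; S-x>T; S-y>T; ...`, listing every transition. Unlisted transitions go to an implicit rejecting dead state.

start=q0; accept=q0,q1; q0-0>q0; q0-1>q1; q1-0>q2; q1-1>q1; q2-0>q2; q2-1>q2

Track partial matches of the forbidden pattern `10`. State q2 is a dead state reached once `10` has occurred; every other state accepts. q0 means no part of `10` is currently matched.
        0   1  
>* q0   q0  q1 
 * q1   q2  q1 
   q2   q2  q2 
(> = start, * = accepting)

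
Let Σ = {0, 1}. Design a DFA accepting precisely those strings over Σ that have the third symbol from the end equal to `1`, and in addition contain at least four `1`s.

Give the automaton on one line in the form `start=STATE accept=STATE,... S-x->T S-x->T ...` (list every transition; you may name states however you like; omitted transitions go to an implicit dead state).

Handle the two conditions separately and then intersect. One (15 states) tracks the last 3 symbols read; the other (6 states) tracks the count of `1`s, saturating at 5. Each combined state is a pair, one component from each; accept when both components accept. Equivalent product states are then merged.
          0    1  
>  S0     S0   S1 
   S1     S1   S2 
   S2     S3   S4 
   S3     S3   S5 
   S4     S6   S7 
   S5     S6   S8 
   S6     S9  S10 
 * S7    S11   S7 
   S8    S11   S7 
   S9     S9  S12 
 * S10   S13   S8 
 * S11   S14  S10 
   S12   S13   S8 
   S13   S14  S10 
 * S14    S9  S12 
(> = start, * = accepting)

start=S0 accept=S7,S10,S11,S14 S0-0->S0 S0-1->S1 S1-0->S1 S1-1->S2 S2-0->S3 S2-1->S4 S3-0->S3 S3-1->S5 S4-0->S6 S4-1->S7 S5-0->S6 S5-1->S8 S6-0->S9 S6-1->S10 S7-0->S11 S7-1->S7 S8-0->S11 S8-1->S7 S9-0->S9 S9-1->S12 S10-0->S13 S10-1->S8 S11-0->S14 S11-1->S10 S12-0->S13 S12-1->S8 S13-0->S14 S13-1->S10 S14-0->S9 S14-1->S12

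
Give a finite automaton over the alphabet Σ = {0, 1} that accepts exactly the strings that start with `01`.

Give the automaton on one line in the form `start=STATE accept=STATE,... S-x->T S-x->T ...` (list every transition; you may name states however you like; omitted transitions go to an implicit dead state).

Check the first 2 symbols one by one: q0 through q1 record how many have matched `01` so far; any wrong symbol goes to the dead state q3. After all 2 match we enter the accepting sink q2.
        0   1  
>  q0   q1  q3 
   q1   q3  q2 
 * q2   q2  q2 
   q3   q3  q3 
(> = start, * = accepting)

start=q0 accept=q2 q0-0->q1 q0-1->q3 q1-0->q3 q1-1->q2 q2-0->q2 q2-1->q2 q3-0->q3 q3-1->q3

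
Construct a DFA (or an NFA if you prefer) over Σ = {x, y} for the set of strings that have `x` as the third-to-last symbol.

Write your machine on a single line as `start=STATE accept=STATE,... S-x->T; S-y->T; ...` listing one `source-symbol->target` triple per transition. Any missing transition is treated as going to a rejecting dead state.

A DFA must remember the last 3 symbols (since which symbol is third-to-last isn't known until the input ends). Use one state per possible window of the last ≤3 symbols; accept from those whose window starts with `x`.
A 15-state machine:
          x    y  
>  q0     q1   q2 
   q1     q3   q4 
   q2     q5   q6 
   q3     q7   q8 
   q4     q9  q10 
   q5    q11  q12 
   q6    q13  q14 
 * q7     q7   q8 
 * q8     q9  q10 
 * q9    q11  q12 
 * q10   q13  q14 
   q11    q7   q8 
   q12    q9  q10 
   q13   q11  q12 
   q14   q13  q14 
(> = start, * = accepting)

start=q0; accept=q7,q8,q9,q10; q0-x->q1; q0-y->q2; q1-x->q3; q1-y->q4; q2-x->q5; q2-y->q6; q3-x->q7; q3-y->q8; q4-x->q9; q4-y->q10; q5-x->q11; q5-y->q12; q6-x->q13; q6-y->q14; q7-x->q7; q7-y->q8; q8-x->q9; q8-y->q10; q9-x->q11; q9-y->q12; q10-x->q13; q10-y->q14; q11-x->q7; q11-y->q8; q12-x->q9; q12-y->q10; q13-x->q11; q13-y->q12; q14-x->q13; q14-y->q14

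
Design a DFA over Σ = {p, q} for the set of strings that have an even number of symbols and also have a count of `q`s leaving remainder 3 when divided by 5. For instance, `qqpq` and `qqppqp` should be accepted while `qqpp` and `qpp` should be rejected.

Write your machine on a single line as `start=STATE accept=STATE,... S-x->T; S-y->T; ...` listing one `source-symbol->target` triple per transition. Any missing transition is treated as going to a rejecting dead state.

start=A; accept=H; A-p->B; A-q->C; B-p->A; B-q->D; C-p->D; C-q->E; D-p->C; D-q->F; E-p->F; E-q->G; F-p->E; F-q->H; G-p->H; G-q->I; H-p->G; H-q->J; I-p->J; I-q->B; J-p->I; J-q->A

Build one automaton per condition and run them in lockstep. The first has 2 states tracking the input length modulo 2; the second has 5 states tracking the count of `q`s modulo 5. A product state is a pair (one from each), accepting exactly when both do.
10 states suffice.
       p  q 
>  A   B  C 
   B   A  D 
   C   D  E 
   D   C  F 
   E   F  G 
   F   E  H 
   G   H  I 
 * H   G  J 
   I   J  B 
   J   I  A 
(> = start, * = accepting)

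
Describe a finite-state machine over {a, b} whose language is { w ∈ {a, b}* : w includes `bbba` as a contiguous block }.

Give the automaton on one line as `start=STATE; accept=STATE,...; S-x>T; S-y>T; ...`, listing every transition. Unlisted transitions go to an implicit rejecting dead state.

Track how much of `bbba` has been matched so far: state S0 is no progress, S4 is the absorbing accept state reached once `bbba` has occurred. Intermediate states record partial matches; on a mismatch, fall back to the longest reusable overlap.
A 5-state machine:
        a   b  
>  S0   S0  S1 
   S1   S0  S2 
   S2   S0  S3 
   S3   S4  S3 
 * S4   S4  S4 
(> = start, * = accepting)

start=S0; accept=S4; S0-a>S0; S0-b>S1; S1-a>S0; S1-b>S2; S2-a>S0; S2-b>S3; S3-a>S4; S3-b>S3; S4-a>S4; S4-b>S4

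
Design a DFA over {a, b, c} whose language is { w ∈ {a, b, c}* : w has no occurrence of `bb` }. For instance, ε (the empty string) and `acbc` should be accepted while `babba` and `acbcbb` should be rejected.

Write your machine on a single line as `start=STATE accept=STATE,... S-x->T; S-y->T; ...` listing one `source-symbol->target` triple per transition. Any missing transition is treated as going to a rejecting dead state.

Track partial matches of the forbidden pattern `bb`. State q2 is a dead state reached once `bb` has occurred; every other state accepts. q0 means no part of `bb` is currently matched.
A 3-state machine:
        a   b   c  
>* q0   q0  q1  q0 
 * q1   q0  q2  q0 
   q2   q2  q2  q2 
(> = start, * = accepting)

start=q0; accept=q0,q1; q0-a->q0; q0-b->q1; q0-c->q0; q1-a->q0; q1-b->q2; q1-c->q0; q2-a->q2; q2-b->q2; q2-c->q2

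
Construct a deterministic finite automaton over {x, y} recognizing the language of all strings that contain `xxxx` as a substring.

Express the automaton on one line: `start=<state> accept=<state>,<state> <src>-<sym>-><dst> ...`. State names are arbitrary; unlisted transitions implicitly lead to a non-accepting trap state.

Track how much of `xxxx` has been matched so far: state q0 is no progress, q4 is the absorbing accept state reached once `xxxx` has occurred. Intermediate states record partial matches; on a mismatch, fall back to the longest reusable overlap.
5 states suffice.
        x   y  
>  q0   q1  q0 
   q1   q2  q0 
   q2   q3  q0 
   q3   q4  q0 
 * q4   q4  q4 
(> = start, * = accepting)

start=q0 accept=q4 q0-x->q1 q0-y->q0 q1-x->q2 q1-y->q0 q2-x->q3 q2-y->q0 q3-x->q4 q3-y->q0 q4-x->q4 q4-y->q4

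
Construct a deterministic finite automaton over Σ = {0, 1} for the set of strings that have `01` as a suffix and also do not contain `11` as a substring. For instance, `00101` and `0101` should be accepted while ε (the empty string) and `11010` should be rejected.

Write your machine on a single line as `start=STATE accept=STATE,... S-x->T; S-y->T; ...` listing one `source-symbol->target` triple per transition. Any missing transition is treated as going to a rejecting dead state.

start=q0; accept=q3; q0-0->q1; q0-1->q2; q1-0->q1; q1-1->q3; q2-0->q1; q2-1->q4; q3-0->q1; q3-1->q4; q4-0->q4; q4-1->q4

Run two small machines in parallel and take their product. The first has 3 states tracking how much of the suffix `01` has currently been matched; the second has 3 states tracking partial matches of the forbidden pattern `11`. A product state is a pair (one from each), accepting exactly when both do. After merging equivalent states the machine shrinks.
        0   1  
>  q0   q1  q2 
   q1   q1  q3 
   q2   q1  q4 
 * q3   q1  q4 
   q4   q4  q4 
(> = start, * = accepting)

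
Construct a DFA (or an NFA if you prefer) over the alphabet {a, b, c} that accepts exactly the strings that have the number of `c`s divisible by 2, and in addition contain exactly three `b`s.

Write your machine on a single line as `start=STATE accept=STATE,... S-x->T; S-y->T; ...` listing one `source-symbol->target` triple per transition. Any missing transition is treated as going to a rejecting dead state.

Build one automaton per condition and run them in lockstep. The first has 2 states tracking the count of `c`s modulo 2; the second has 5 states tracking the count of `b`s, saturating at 4. A product state is a pair (one from each), accepting exactly when both do. Minimizing collapses redundant product states.
A 9-state machine:
        a   b   c  
>  q0   q0  q1  q2 
   q1   q1  q3  q4 
   q2   q2  q4  q0 
   q3   q3  q5  q6 
   q4   q4  q6  q1 
 * q5   q5  q7  q8 
   q6   q6  q8  q3 
   q7   q7  q7  q7 
   q8   q8  q7  q5 
(> = start, * = accepting)

start=q0; accept=q5; q0-a->q0; q0-b->q1; q0-c->q2; q1-a->q1; q1-b->q3; q1-c->q4; q2-a->q2; q2-b->q4; q2-c->q0; q3-a->q3; q3-b->q5; q3-c->q6; q4-a->q4; q4-b->q6; q4-c->q1; q5-a->q5; q5-b->q7; q5-c->q8; q6-a->q6; q6-b->q8; q6-c->q3; q7-a->q7; q7-b->q7; q7-c->q7; q8-a->q8; q8-b->q7; q8-c->q5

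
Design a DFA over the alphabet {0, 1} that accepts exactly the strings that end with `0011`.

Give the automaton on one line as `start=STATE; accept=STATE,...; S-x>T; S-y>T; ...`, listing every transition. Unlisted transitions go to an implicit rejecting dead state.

Let each state record the length of the longest suffix of the input read so far that is also a prefix of `0011`. S1 means the last symbol is `0`; S2 means the last 2 symbols are `00`; S3 means the last 3 symbols are `001`; S4 means the last 4 symbols are `0011`. Accept only at S4, where the string currently ends in `0011`.
With 5 states:
        0   1  
>  S0   S1  S0 
   S1   S2  S0 
   S2   S2  S3 
   S3   S1  S4 
 * S4   S1  S0 
(> = start, * = accepting)

start=S0; accept=S4; S0-0>S1; S0-1>S0; S1-0>S2; S1-1>S0; S2-0>S2; S2-1>S3; S3-0>S1; S3-1>S4; S4-0>S1; S4-1>S0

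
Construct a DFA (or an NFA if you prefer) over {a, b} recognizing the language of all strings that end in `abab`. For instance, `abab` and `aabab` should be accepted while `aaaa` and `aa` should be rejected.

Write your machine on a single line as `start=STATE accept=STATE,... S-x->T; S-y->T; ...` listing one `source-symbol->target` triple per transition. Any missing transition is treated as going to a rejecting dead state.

Remember how much of `abab` the current input suffix matches. State S0 means no match yet; S1 means the last symbol is `a`; S2 means the last 2 symbols are `ab`; S3 means the last 3 symbols are `aba`; S4 means the last 4 symbols are `abab`. Only S4 accepts. On a mismatch, fall back to the longest proper suffix that is still a prefix of `abab`.
With 5 states:
        a   b  
>  S0   S1  S0 
   S1   S1  S2 
   S2   S3  S0 
   S3   S1  S4 
 * S4   S3  S0 
(> = start, * = accepting)

start=S0; accept=S4; S0-a->S1; S0-b->S0; S1-a->S1; S1-b->S2; S2-a->S3; S2-b->S0; S3-a->S1; S3-b->S4; S4-a->S3; S4-b->S0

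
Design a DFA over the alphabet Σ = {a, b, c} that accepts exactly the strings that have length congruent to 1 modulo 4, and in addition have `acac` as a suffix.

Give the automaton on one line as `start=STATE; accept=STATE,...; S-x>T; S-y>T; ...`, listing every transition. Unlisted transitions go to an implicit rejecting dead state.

start=q0; accept=q7; q0-a>q1; q0-b>q1; q0-c>q1; q1-a>q2; q1-b>q3; q1-c>q3; q2-a>q4; q2-b>q4; q2-c>q5; q3-a>q4; q3-b>q4; q3-c>q4; q4-a>q0; q4-b>q0; q4-c>q0; q5-a>q6; q5-b>q0; q5-c>q0; q6-a>q1; q6-b>q1; q6-c>q7; q7-a>q2; q7-b>q3; q7-c>q3

Build one automaton per condition and run them in lockstep. The first has 4 states tracking the input length modulo 4; the second has 5 states tracking how much of the suffix `acac` has currently been matched. A product state is a pair (one from each), accepting exactly when both do. After merging equivalent states the machine shrinks.
8 states suffice.
        a   b   c  
>  q0   q1  q1  q1 
   q1   q2  q3  q3 
   q2   q4  q4  q5 
   q3   q4  q4  q4 
   q4   q0  q0  q0 
   q5   q6  q0  q0 
   q6   q1  q1  q7 
 * q7   q2  q3  q3 
(> = start, * = accepting)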